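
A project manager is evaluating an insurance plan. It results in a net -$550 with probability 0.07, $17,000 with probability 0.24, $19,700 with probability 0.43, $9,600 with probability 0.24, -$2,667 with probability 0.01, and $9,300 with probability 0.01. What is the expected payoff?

EV = 0.07 × (-550) + 0.24 × 17000 + 0.43 × 19700 + 0.24 × 9600 + 0.01 × (-2667) + 0.01 × 9300 = -38.5 + 4080 + 8471 + 2304 − 26.67 + 93 = 14882.83

$14,882.83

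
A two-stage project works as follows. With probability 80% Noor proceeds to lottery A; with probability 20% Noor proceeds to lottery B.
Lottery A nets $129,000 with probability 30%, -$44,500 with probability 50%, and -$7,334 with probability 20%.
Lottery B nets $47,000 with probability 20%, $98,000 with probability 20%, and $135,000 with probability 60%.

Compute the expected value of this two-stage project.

EV(A) = 0.3 × 129000 + 0.5 × (-44500) + 0.2 × (-7334) = 38700 − 22250 − 1466.8 = 14983.2
EV(B) = 0.2 × 47000 + 0.2 × 98000 + 0.6 × 135000 = 9400 + 19600 + 81000 = 110000
Overall = 0.8 × 14983.2 + 0.2 × 110000 = 11986.56 + 22000 = 33986.56

$33,986.56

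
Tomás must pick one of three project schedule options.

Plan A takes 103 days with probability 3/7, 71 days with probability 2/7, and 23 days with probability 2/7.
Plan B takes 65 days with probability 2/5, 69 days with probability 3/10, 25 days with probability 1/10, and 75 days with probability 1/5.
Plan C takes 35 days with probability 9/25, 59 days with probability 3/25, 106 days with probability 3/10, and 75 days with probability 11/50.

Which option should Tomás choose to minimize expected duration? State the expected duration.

Plan B (64.2 days)

Plan A = 3/7 × 103 + 2/7 × 71 + 2/7 × 23 = 44.1429 + 20.2857 + 6.5714 = 71
Plan B = 2/5 × 65 + 3/10 × 69 + 1/10 × 25 + 1/5 × 75 = 26 + 20.7 + 2.5 + 15 = 64.2
Plan C = 9/25 × 35 + 3/25 × 59 + 3/10 × 106 + 11/50 × 75 = 12.6 + 7.08 + 31.8 + 16.5 = 67.98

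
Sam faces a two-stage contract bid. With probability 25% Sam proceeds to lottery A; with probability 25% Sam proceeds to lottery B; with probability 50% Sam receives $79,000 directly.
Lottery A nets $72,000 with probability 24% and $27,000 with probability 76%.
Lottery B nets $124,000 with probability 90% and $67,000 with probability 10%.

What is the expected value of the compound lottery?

$78,525

EV(A) = 0.24 × 72000 + 0.76 × 27000 = 17280 + 20520 = 37800
EV(B) = 0.9 × 124000 + 0.1 × 67000 = 111600 + 6700 = 118300
Branch C: 79000 (certain)
Overall = 0.25 × 37800 + 0.25 × 118300 + 0.5 × 79000 = 9450 + 29575 + 39500 = 78525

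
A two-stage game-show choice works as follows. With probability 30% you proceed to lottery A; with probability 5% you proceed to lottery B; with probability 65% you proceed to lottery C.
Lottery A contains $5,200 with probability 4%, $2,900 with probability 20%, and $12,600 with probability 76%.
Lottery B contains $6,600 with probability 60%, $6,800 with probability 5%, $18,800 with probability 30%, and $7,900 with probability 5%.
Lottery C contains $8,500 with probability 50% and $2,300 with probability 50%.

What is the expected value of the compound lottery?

EV(A) = 0.04 × 5200 + 0.2 × 2900 + 0.76 × 12600 = 208 + 580 + 9576 = 10364
EV(B) = 0.6 × 6600 + 0.05 × 6800 + 0.3 × 18800 + 0.05 × 7900 = 3960 + 340 + 5640 + 395 = 10335
EV(C) = 0.5 × 8500 + 0.5 × 2300 = 4250 + 1150 = 5400
Overall = 0.3 × 10364 + 0.05 × 10335 + 0.65 × 5400 = 3109.2 + 516.75 + 3510 = 7135.95

$7,135.95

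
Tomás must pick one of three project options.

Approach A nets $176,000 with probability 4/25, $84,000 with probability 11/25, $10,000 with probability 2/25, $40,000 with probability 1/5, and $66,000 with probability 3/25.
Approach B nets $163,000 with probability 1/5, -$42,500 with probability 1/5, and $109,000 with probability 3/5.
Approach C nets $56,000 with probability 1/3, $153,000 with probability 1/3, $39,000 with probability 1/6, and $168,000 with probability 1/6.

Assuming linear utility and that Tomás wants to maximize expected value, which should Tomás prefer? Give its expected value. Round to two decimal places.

Approach C ($104,166.67)

Approach A = 4/25 × 176000 + 11/25 × 84000 + 2/25 × 10000 + 1/5 × 40000 + 3/25 × 66000 = 28160 + 36960 + 800 + 8000 + 7920 = 81840
Approach B = 1/5 × 163000 + 1/5 × (-42500) + 3/5 × 109000 = 32600 − 8500 + 65400 = 89500
Approach C = 1/3 × 56000 + 1/3 × 153000 + 1/6 × 39000 + 1/6 × 168000 = 18666.6667 + 51000 + 6500 + 28000 = 104166.6667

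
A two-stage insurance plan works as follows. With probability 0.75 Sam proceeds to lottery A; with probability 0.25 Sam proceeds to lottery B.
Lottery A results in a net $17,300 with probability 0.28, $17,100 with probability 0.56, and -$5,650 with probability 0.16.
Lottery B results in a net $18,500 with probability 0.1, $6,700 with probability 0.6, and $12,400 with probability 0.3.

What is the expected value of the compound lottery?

$12,534.50

EV(A) = 0.28 × 17300 + 0.56 × 17100 + 0.16 × (-5650) = 4844 + 9576 − 904 = 13516
EV(B) = 0.1 × 18500 + 0.6 × 6700 + 0.3 × 12400 = 1850 + 4020 + 3720 = 9590
Overall = 0.75 × 13516 + 0.25 × 9590 = 10137 + 2397.5 = 12534.5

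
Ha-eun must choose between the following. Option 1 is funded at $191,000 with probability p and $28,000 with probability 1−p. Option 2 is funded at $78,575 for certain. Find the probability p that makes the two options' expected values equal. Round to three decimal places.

p = 0.310

p·191000 + (1−p)·28000 = 78575
163000p + 28000 = 78575
p = (78575 − 28000) / 163000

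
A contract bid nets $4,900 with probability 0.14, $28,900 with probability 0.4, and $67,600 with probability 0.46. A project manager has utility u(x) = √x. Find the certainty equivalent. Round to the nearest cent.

E[u] = 0.14·√4900 + 0.4·√28900 + 0.46·√67600 = 0.14·70 + 0.4·170 + 0.46·260 = 197.4
CE = (197.4)² = 38966.76

$38,966.76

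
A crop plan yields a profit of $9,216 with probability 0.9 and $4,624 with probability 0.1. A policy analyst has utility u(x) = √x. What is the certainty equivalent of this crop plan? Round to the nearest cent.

E[u] = 0.9·√9216 + 0.1·√4624 = 0.9·96 + 0.1·68 = 93.2
CE = (93.2)² = 8686.24

$8,686.24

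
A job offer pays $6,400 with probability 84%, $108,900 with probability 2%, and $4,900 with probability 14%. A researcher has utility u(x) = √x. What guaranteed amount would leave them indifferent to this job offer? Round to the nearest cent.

$6,988.96

E[u] = 0.84·√6400 + 0.02·√108900 + 0.14·√4900 = 0.84·80 + 0.02·330 + 0.14·70 = 83.6
CE = (83.6)² = 6988.96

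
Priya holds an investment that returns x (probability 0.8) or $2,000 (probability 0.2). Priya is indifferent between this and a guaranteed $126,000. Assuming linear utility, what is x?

x = $157,000

0.8·x + 0.2·2000 = 126000
0.8·x = 126000 − 400 = 125600
x = 125600 / 0.8 = 157000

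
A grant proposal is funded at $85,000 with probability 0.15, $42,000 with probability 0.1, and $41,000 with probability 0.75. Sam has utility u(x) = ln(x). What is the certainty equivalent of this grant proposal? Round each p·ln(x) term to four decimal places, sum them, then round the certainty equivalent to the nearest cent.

$45,848.60

E[u] = 0.15·ln(85000) + 0.1·ln(42000) + 0.75·ln(41000) = 1.7026 + 1.0645 + 7.9660 = 10.7331
CE = e^10.7331 ≈ 45848.60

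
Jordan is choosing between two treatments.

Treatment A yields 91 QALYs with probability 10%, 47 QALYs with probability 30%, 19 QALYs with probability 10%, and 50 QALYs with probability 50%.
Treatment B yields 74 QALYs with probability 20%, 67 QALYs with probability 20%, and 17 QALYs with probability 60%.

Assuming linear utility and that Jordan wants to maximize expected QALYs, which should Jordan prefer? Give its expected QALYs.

Treatment A (50.1 QALYs)

Treatment A = 0.1 × 91 + 0.3 × 47 + 0.1 × 19 + 0.5 × 50 = 9.1 + 14.1 + 1.9 + 25 = 50.1
Treatment B = 0.2 × 74 + 0.2 × 67 + 0.6 × 17 = 14.8 + 13.4 + 10.2 = 38.4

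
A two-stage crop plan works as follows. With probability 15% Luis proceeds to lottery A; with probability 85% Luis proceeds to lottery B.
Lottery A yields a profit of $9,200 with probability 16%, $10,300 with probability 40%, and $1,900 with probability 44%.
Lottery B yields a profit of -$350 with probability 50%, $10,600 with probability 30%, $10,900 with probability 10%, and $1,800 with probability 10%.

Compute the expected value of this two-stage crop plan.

EV(A) = 0.16 × 9200 + 0.4 × 10300 + 0.44 × 1900 = 1472 + 4120 + 836 = 6428
EV(B) = 0.5 × (-350) + 0.3 × 10600 + 0.1 × 10900 + 0.1 × 1800 = -175 + 3180 + 1090 + 180 = 4275
Overall = 0.15 × 6428 + 0.85 × 4275 = 964.2 + 3633.75 = 4597.95

$4,597.95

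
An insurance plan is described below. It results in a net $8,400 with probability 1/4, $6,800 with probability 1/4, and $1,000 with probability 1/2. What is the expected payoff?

$4,300

EV = 1/4 × 8400 + 1/4 × 6800 + 1/2 × 1000 = 2100 + 1700 + 500 = 4300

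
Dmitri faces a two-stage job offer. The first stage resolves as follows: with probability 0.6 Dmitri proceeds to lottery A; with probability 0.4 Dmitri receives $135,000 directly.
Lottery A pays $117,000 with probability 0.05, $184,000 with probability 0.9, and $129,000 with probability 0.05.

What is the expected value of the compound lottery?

EV(A) = 0.05 × 117000 + 0.9 × 184000 + 0.05 × 129000 = 5850 + 165600 + 6450 = 177900
Branch B: 135000 (certain)
Overall = 0.6 × 177900 + 0.4 × 135000 = 106740 + 54000 = 160740

$160,740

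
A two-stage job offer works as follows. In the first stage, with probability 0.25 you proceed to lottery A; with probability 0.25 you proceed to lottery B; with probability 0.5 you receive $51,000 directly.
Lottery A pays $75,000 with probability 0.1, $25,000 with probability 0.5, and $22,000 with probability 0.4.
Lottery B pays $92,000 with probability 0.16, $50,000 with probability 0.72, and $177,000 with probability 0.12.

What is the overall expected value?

EV(A) = 0.1 × 75000 + 0.5 × 25000 + 0.4 × 22000 = 7500 + 12500 + 8800 = 28800
EV(B) = 0.16 × 92000 + 0.72 × 50000 + 0.12 × 177000 = 14720 + 36000 + 21240 = 71960
Branch C: 51000 (certain)
Overall = 0.25 × 28800 + 0.25 × 71960 + 0.5 × 51000 = 7200 + 17990 + 25500 = 50690

$50,690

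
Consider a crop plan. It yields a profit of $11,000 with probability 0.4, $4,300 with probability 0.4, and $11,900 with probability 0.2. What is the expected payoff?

$8,500

EV = 0.4 × 11000 + 0.4 × 4300 + 0.2 × 11900 = 4400 + 1720 + 2380 = 8500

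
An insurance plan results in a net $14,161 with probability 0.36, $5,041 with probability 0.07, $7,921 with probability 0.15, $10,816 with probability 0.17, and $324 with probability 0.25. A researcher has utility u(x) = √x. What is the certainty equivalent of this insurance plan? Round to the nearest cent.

E[u] = 0.36·√14161 + 0.07·√5041 + 0.15·√7921 + 0.17·√10816 + 0.25·√324 = 0.36·119 + 0.07·71 + 0.15·89 + 0.17·104 + 0.25·18 = 83.34
CE = (83.34)² = 6945.5556

$6,945.56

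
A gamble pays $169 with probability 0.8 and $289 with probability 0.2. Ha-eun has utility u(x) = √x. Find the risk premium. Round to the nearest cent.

$2.56

E[u] = 0.8·√169 + 0.2·√289 = 0.8·13 + 0.2·17 = 13.8
CE = (13.8)² = 190.44
Risk premium = EV − CE = 193 − 190.44 = 2.56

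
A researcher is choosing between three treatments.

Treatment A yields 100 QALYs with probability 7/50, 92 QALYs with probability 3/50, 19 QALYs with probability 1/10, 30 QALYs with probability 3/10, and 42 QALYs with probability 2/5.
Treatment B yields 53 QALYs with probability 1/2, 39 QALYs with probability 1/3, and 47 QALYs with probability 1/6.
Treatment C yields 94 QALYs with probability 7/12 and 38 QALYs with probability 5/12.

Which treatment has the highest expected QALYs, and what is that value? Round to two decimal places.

Treatment A = 7/50 × 100 + 3/50 × 92 + 1/10 × 19 + 3/10 × 30 + 2/5 × 42 = 14 + 5.52 + 1.9 + 9 + 16.8 = 47.22
Treatment B = 1/2 × 53 + 1/3 × 39 + 1/6 × 47 = 26.5 + 13 + 7.8333 = 47.3333
Treatment C = 7/12 × 94 + 5/12 × 38 = 54.8333 + 15.8333 = 70.6667

Treatment C (70.67 QALYs)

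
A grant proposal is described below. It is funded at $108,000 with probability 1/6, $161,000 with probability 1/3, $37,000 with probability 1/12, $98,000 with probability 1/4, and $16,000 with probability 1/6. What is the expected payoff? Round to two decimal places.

EV = 1/6 × 108000 + 1/3 × 161000 + 1/12 × 37000 + 1/4 × 98000 + 1/6 × 16000 = 18000 + 53666.6667 + 3083.3333 + 24500 + 2666.6667 = 101916.6667

$101,916.67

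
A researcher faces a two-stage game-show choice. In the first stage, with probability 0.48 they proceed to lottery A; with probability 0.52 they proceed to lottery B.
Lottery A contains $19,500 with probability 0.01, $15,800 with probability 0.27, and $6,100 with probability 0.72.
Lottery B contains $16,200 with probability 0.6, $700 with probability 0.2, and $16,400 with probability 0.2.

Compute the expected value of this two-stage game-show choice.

$11,082.24

EV(A) = 0.01 × 19500 + 0.27 × 15800 + 0.72 × 6100 = 195 + 4266 + 4392 = 8853
EV(B) = 0.6 × 16200 + 0.2 × 700 + 0.2 × 16400 = 9720 + 140 + 3280 = 13140
Overall = 0.48 × 8853 + 0.52 × 13140 = 4249.44 + 6832.8 = 11082.24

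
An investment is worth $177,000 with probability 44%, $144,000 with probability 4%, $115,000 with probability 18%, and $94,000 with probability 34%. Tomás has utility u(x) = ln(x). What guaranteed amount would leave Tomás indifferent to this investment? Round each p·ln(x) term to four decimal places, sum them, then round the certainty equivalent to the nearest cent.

$130,993.11

E[u] = 0.44·ln(177000) + 0.04·ln(144000) + 0.18·ln(115000) + 0.34·ln(94000) = 5.3169 + 0.4751 + 2.0975 + 3.8934 = 11.7829
CE = e^11.7829 ≈ 130993.11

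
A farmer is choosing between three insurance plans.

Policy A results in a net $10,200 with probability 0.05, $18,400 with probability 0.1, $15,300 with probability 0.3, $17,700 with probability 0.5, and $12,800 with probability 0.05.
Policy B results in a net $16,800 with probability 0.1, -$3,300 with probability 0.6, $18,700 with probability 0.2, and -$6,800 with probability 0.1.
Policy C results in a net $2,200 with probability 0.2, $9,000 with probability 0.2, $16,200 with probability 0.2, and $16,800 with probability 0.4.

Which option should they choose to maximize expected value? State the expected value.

Policy A ($16,430)

Policy A = 0.05 × 10200 + 0.1 × 18400 + 0.3 × 15300 + 0.5 × 17700 + 0.05 × 12800 = 510 + 1840 + 4590 + 8850 + 640 = 16430
Policy B = 0.1 × 16800 + 0.6 × (-3300) + 0.2 × 18700 + 0.1 × (-6800) = 1680 − 1980 + 3740 − 680 = 2760
Policy C = 0.2 × 2200 + 0.2 × 9000 + 0.2 × 16200 + 0.4 × 16800 = 440 + 1800 + 3240 + 6720 = 12200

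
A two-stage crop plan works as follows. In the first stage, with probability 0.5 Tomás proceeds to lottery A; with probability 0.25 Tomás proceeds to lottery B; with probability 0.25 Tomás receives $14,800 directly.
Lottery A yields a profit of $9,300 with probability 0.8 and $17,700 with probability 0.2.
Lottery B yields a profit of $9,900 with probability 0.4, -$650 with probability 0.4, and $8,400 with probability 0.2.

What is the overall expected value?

$10,535

EV(A) = 0.8 × 9300 + 0.2 × 17700 = 7440 + 3540 = 10980
EV(B) = 0.4 × 9900 + 0.4 × (-650) + 0.2 × 8400 = 3960 − 260 + 1680 = 5380
Branch C: 14800 (certain)
Overall = 0.5 × 10980 + 0.25 × 5380 + 0.25 × 14800 = 5490 + 1345 + 3700 = 10535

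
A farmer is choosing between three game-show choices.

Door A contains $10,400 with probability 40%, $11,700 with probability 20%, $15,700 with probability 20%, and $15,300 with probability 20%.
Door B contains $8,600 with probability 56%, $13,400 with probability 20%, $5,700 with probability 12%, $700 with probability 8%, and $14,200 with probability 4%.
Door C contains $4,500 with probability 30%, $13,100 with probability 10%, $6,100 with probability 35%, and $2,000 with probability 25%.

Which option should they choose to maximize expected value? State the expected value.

Door A = 0.4 × 10400 + 0.2 × 11700 + 0.2 × 15700 + 0.2 × 15300 = 4160 + 2340 + 3140 + 3060 = 12700
Door B = 0.56 × 8600 + 0.2 × 13400 + 0.12 × 5700 + 0.08 × 700 + 0.04 × 14200 = 4816 + 2680 + 684 + 56 + 568 = 8804
Door C = 0.3 × 4500 + 0.1 × 13100 + 0.35 × 6100 + 0.25 × 2000 = 1350 + 1310 + 2135 + 500 = 5295

Door A ($12,700)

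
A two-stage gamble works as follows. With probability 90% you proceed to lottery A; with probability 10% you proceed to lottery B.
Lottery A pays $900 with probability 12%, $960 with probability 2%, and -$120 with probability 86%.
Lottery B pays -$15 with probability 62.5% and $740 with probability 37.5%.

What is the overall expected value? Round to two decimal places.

$48.41

EV(A) = 0.12 × 900 + 0.02 × 960 + 0.86 × (-120) = 108 + 19.2 − 103.2 = 24
EV(B) = 0.625 × (-15) + 0.375 × 740 = -9.375 + 277.5 = 268.125
Overall = 0.9 × 24 + 0.1 × 268.125 = 21.6 + 26.8125 = 48.4125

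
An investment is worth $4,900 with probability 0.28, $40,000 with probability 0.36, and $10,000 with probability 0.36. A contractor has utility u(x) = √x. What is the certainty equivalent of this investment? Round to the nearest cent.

$16,281.76

E[u] = 0.28·√4900 + 0.36·√40000 + 0.36·√10000 = 0.28·70 + 0.36·200 + 0.36·100 = 127.6
CE = (127.6)² = 16281.76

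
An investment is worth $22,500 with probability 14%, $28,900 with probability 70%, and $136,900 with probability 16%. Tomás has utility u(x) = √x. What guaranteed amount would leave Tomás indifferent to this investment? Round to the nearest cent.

$39,680.64

E[u] = 0.14·√22500 + 0.7·√28900 + 0.16·√136900 = 0.14·150 + 0.7·170 + 0.16·370 = 199.2
CE = (199.2)² = 39680.64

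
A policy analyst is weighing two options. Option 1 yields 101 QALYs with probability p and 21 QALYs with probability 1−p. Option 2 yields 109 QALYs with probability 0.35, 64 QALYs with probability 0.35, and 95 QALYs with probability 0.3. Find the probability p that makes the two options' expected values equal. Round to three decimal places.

p = 0.851

EV(Option 2) = 0.35 × 109 + 0.35 × 64 + 0.3 × 95 = 38.15 + 22.4 + 28.5 = 89.05
p·101 + (1−p)·21 = 89.05
80p + 21 = 89.05
p = (89.05 − 21) / 80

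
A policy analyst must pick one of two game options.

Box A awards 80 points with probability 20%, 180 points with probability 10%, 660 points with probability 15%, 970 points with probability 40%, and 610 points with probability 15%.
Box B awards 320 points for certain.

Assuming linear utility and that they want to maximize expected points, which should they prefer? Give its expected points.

Box A (612.5 points)

Box A = 0.2 × 80 + 0.1 × 180 + 0.15 × 660 + 0.4 × 970 + 0.15 × 610 = 16 + 18 + 99 + 388 + 91.5 = 612.5
Box B: 320 (certain)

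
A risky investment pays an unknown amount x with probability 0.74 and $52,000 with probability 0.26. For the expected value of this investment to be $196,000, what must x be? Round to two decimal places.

x = $246,594.59

0.74·x + 0.26·52000 = 196000
0.74·x = 196000 − 13520 = 182480
x = 182480 / 0.74 = 246594.5946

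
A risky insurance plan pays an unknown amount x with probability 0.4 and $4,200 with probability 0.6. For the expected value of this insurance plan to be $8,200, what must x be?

x = $14,200

0.4·x + 0.6·4200 = 8200
0.4·x = 8200 − 2520 = 5680
x = 5680 / 0.4 = 14200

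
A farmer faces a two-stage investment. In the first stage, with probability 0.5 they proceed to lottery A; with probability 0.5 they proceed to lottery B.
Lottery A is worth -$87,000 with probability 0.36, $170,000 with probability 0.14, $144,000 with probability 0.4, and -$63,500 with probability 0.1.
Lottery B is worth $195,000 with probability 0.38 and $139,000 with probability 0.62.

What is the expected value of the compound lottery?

EV(A) = 0.36 × (-87000) + 0.14 × 170000 + 0.4 × 144000 + 0.1 × (-63500) = -31320 + 23800 + 57600 − 6350 = 43730
EV(B) = 0.38 × 195000 + 0.62 × 139000 = 74100 + 86180 = 160280
Overall = 0.5 × 43730 + 0.5 × 160280 = 21865 + 80140 = 102005

$102,005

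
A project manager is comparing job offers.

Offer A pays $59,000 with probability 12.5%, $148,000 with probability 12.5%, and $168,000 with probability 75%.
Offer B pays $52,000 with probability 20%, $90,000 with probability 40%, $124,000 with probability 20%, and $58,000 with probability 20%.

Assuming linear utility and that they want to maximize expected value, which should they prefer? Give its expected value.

Offer A = 0.125 × 59000 + 0.125 × 148000 + 0.75 × 168000 = 7375 + 18500 + 126000 = 151875
Offer B = 0.2 × 52000 + 0.4 × 90000 + 0.2 × 124000 + 0.2 × 58000 = 10400 + 36000 + 24800 + 11600 = 82800

Offer A ($151,875)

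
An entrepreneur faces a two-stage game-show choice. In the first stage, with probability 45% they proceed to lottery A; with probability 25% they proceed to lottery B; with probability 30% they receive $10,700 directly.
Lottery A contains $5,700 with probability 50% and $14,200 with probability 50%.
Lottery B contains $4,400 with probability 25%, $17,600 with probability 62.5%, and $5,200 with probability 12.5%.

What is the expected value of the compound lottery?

$10,875

EV(A) = 0.5 × 5700 + 0.5 × 14200 = 2850 + 7100 = 9950
EV(B) = 0.25 × 4400 + 0.625 × 17600 + 0.125 × 5200 = 1100 + 11000 + 650 = 12750
Branch C: 10700 (certain)
Overall = 0.45 × 9950 + 0.25 × 12750 + 0.3 × 10700 = 4477.5 + 3187.5 + 3210 = 10875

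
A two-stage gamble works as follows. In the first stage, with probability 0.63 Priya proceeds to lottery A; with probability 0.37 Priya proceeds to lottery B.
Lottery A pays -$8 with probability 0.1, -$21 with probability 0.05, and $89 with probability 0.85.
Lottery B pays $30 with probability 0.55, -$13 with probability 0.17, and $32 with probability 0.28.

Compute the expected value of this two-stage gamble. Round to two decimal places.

EV(A) = 0.1 × (-8) + 0.05 × (-21) + 0.85 × 89 = -0.8 − 1.05 + 75.65 = 73.8
EV(B) = 0.55 × 30 + 0.17 × (-13) + 0.28 × 32 = 16.5 − 2.21 + 8.96 = 23.25
Overall = 0.63 × 73.8 + 0.37 × 23.25 = 46.494 + 8.6025 = 55.0965

$55.10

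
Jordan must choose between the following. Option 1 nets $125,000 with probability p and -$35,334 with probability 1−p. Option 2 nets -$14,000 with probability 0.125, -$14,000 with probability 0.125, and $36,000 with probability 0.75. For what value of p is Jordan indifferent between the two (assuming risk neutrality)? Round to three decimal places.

EV(Option 2) = 0.125 × (-14000) + 0.125 × (-14000) + 0.75 × 36000 = -1750 − 1750 + 27000 = 23500
p·125000 + (1−p)·(-35334) = 23500
160334p − 35334 = 23500
p = (23500 + 35334) / 160334

p = 0.367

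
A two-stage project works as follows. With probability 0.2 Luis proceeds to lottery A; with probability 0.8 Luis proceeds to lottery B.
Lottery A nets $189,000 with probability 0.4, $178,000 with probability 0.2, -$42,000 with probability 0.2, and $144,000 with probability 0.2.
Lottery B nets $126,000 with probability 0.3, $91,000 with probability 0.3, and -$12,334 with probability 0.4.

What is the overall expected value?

$74,453.12

EV(A) = 0.4 × 189000 + 0.2 × 178000 + 0.2 × (-42000) + 0.2 × 144000 = 75600 + 35600 − 8400 + 28800 = 131600
EV(B) = 0.3 × 126000 + 0.3 × 91000 + 0.4 × (-12334) = 37800 + 27300 − 4933.6 = 60166.4
Overall = 0.2 × 131600 + 0.8 × 60166.4 = 26320 + 48133.12 = 74453.12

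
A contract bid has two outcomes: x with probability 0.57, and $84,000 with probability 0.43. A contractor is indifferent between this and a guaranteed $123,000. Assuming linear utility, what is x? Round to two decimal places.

x = $152,421.05

0.57·x + 0.43·84000 = 123000
0.57·x = 123000 − 36120 = 86880
x = 86880 / 0.57 = 152421.0526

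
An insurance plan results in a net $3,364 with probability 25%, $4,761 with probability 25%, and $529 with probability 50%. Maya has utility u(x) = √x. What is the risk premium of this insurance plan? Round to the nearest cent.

E[u] = 0.25·√3364 + 0.25·√4761 + 0.5·√529 = 0.25·58 + 0.25·69 + 0.5·23 = 43.25
CE = (43.25)² = 1870.5625
Risk premium = EV − CE = 2295.75 − 1870.5625 = 425.1875

$425.19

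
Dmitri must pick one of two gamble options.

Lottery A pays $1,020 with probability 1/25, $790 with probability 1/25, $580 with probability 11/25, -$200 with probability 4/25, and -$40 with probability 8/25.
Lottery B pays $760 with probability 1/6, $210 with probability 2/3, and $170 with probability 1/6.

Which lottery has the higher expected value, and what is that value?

Lottery A = 1/25 × 1020 + 1/25 × 790 + 11/25 × 580 + 4/25 × (-200) + 8/25 × (-40) = 40.8 + 31.6 + 255.2 − 32 − 12.8 = 282.8
Lottery B = 1/6 × 760 + 2/3 × 210 + 1/6 × 170 = 126.6667 + 140 + 28.3333 = 295

Lottery B ($295)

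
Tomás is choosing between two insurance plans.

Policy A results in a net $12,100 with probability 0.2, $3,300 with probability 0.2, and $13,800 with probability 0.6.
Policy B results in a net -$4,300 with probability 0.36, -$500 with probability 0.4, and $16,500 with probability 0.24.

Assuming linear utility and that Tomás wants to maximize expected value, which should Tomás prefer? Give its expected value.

Policy A ($11,360)

Policy A = 0.2 × 12100 + 0.2 × 3300 + 0.6 × 13800 = 2420 + 660 + 8280 = 11360
Policy B = 0.36 × (-4300) + 0.4 × (-500) + 0.24 × 16500 = -1548 − 200 + 3960 = 2212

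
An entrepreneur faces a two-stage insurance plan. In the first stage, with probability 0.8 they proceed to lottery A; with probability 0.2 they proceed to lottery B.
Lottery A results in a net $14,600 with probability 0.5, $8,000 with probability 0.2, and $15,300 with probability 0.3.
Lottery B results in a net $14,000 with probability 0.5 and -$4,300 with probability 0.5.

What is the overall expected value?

EV(A) = 0.5 × 14600 + 0.2 × 8000 + 0.3 × 15300 = 7300 + 1600 + 4590 = 13490
EV(B) = 0.5 × 14000 + 0.5 × (-4300) = 7000 − 2150 = 4850
Overall = 0.8 × 13490 + 0.2 × 4850 = 10792 + 970 = 11762

$11,762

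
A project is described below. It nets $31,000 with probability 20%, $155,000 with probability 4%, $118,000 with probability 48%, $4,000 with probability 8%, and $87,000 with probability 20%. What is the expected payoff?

$86,760

EV = 0.2 × 31000 + 0.04 × 155000 + 0.48 × 118000 + 0.08 × 4000 + 0.2 × 87000 = 6200 + 6200 + 56640 + 320 + 17400 = 86760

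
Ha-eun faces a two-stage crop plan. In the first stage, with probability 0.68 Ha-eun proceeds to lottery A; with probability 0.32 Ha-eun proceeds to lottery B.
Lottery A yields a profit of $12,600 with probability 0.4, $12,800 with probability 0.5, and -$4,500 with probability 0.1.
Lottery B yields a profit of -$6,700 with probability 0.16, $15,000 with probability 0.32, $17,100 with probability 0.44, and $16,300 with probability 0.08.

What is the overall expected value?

EV(A) = 0.4 × 12600 + 0.5 × 12800 + 0.1 × (-4500) = 5040 + 6400 − 450 = 10990
EV(B) = 0.16 × (-6700) + 0.32 × 15000 + 0.44 × 17100 + 0.08 × 16300 = -1072 + 4800 + 7524 + 1304 = 12556
Overall = 0.68 × 10990 + 0.32 × 12556 = 7473.2 + 4017.92 = 11491.12

$11,491.12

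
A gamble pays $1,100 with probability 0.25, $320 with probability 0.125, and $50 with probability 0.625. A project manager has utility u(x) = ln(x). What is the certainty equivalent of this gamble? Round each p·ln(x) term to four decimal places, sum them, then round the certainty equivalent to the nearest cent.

$136.56

E[u] = 0.25·ln(1100) + 0.125·ln(320) + 0.625·ln(50) = 1.7508 + 0.7210 + 2.4450 = 4.9168
CE = e^4.9168 ≈ 136.56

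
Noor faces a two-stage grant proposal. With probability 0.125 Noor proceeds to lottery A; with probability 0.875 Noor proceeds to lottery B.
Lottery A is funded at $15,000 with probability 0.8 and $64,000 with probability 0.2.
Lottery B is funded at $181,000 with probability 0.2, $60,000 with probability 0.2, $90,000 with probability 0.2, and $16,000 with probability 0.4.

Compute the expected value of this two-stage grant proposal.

$66,625

EV(A) = 0.8 × 15000 + 0.2 × 64000 = 12000 + 12800 = 24800
EV(B) = 0.2 × 181000 + 0.2 × 60000 + 0.2 × 90000 + 0.4 × 16000 = 36200 + 12000 + 18000 + 6400 = 72600
Overall = 0.125 × 24800 + 0.875 × 72600 = 3100 + 63525 = 66625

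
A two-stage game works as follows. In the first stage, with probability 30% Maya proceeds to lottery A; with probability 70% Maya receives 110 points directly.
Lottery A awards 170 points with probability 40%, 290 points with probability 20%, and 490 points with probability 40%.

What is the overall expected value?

173.6 points

EV(A) = 0.4 × 170 + 0.2 × 290 + 0.4 × 490 = 68 + 58 + 196 = 322
Branch B: 110 (certain)
Overall = 0.3 × 322 + 0.7 × 110 = 96.6 + 77 = 173.6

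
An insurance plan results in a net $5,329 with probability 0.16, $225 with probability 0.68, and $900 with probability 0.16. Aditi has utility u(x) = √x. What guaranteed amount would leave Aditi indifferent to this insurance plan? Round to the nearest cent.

E[u] = 0.16·√5329 + 0.68·√225 + 0.16·√900 = 0.16·73 + 0.68·15 + 0.16·30 = 26.68
CE = (26.68)² = 711.8224

$711.82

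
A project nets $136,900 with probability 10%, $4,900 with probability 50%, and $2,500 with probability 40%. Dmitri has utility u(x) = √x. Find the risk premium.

$8,676

E[u] = 0.1·√136900 + 0.5·√4900 + 0.4·√2500 = 0.1·370 + 0.5·70 + 0.4·50 = 92
CE = (92)² = 8464
Risk premium = EV − CE = 17140 − 8464 = 8676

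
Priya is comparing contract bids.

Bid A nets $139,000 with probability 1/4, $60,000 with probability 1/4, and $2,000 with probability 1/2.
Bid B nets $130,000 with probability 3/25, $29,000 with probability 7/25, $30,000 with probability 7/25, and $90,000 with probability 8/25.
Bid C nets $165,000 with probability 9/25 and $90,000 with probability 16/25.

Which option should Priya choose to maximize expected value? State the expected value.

Bid C ($117,000)

Bid A = 1/4 × 139000 + 1/4 × 60000 + 1/2 × 2000 = 34750 + 15000 + 1000 = 50750
Bid B = 3/25 × 130000 + 7/25 × 29000 + 7/25 × 30000 + 8/25 × 90000 = 15600 + 8120 + 8400 + 28800 = 60920
Bid C = 9/25 × 165000 + 16/25 × 90000 = 59400 + 57600 = 117000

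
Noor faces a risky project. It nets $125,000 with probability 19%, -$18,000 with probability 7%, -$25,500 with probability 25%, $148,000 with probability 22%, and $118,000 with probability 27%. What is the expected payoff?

EV = 0.19 × 125000 + 0.07 × (-18000) + 0.25 × (-25500) + 0.22 × 148000 + 0.27 × 118000 = 23750 − 1260 − 6375 + 32560 + 31860 = 80535

$80,535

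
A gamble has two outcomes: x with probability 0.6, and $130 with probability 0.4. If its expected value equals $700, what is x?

0.6·x + 0.4·130 = 700
0.6·x = 700 − 52 = 648
x = 648 / 0.6 = 1080

x = $1,080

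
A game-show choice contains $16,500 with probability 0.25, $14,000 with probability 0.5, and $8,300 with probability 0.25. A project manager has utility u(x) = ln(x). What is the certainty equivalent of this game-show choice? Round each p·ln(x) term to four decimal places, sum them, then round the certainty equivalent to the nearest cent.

$12,799.99

E[u] = 0.25·ln(16500) + 0.5·ln(14000) + 0.25·ln(8300) = 2.4278 + 4.7734 + 2.2560 = 9.4572
CE = e^9.4572 ≈ 12799.99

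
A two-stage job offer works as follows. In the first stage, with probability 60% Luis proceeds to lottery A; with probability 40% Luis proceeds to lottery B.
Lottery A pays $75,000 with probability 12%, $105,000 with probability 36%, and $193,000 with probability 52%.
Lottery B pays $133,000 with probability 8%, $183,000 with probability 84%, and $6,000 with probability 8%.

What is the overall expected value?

$154,232

EV(A) = 0.12 × 75000 + 0.36 × 105000 + 0.52 × 193000 = 9000 + 37800 + 100360 = 147160
EV(B) = 0.08 × 133000 + 0.84 × 183000 + 0.08 × 6000 = 10640 + 153720 + 480 = 164840
Overall = 0.6 × 147160 + 0.4 × 164840 = 88296 + 65936 = 154232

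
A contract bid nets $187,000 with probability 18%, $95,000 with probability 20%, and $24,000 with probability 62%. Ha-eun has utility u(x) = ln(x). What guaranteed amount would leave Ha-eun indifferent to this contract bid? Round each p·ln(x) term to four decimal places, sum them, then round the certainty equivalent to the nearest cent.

$45,729.55

E[u] = 0.18·ln(187000) + 0.2·ln(95000) + 0.62·ln(24000) = 2.1850 + 2.2923 + 6.2532 = 10.7305
CE = e^10.7305 ≈ 45729.55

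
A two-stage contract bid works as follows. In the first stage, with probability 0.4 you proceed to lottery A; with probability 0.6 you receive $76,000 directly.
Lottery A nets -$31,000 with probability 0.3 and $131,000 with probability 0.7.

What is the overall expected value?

$78,560

EV(A) = 0.3 × (-31000) + 0.7 × 131000 = -9300 + 91700 = 82400
Branch B: 76000 (certain)
Overall = 0.4 × 82400 + 0.6 × 76000 = 32960 + 45600 = 78560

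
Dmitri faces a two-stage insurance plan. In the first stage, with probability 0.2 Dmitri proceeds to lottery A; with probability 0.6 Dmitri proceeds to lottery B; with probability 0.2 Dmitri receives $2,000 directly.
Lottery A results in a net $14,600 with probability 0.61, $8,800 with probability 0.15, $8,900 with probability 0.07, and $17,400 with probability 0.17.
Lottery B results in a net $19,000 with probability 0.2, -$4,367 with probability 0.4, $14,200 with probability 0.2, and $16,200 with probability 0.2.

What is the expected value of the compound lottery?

$8,041.32

EV(A) = 0.61 × 14600 + 0.15 × 8800 + 0.07 × 8900 + 0.17 × 17400 = 8906 + 1320 + 623 + 2958 = 13807
EV(B) = 0.2 × 19000 + 0.4 × (-4367) + 0.2 × 14200 + 0.2 × 16200 = 3800 − 1746.8 + 2840 + 3240 = 8133.2
Branch C: 2000 (certain)
Overall = 0.2 × 13807 + 0.6 × 8133.2 + 0.2 × 2000 = 2761.4 + 4879.92 + 400 = 8041.32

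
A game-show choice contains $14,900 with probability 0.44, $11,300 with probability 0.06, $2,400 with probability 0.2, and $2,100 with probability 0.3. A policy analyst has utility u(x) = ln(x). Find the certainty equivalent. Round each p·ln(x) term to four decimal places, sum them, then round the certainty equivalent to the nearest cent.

E[u] = 0.44·ln(14900) + 0.06·ln(11300) + 0.2·ln(2400) + 0.3·ln(2100) = 4.2280 + 0.5600 + 1.5566 + 2.2949 = 8.6395
CE = e^8.6395 ≈ 5650.50

$5,650.50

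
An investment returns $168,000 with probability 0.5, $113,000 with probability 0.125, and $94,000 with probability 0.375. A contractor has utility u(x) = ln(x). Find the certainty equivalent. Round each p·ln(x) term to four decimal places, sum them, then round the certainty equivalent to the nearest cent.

$128,592.02

E[u] = 0.5·ln(168000) + 0.125·ln(113000) + 0.375·ln(94000) = 6.0159 + 1.4544 + 4.2941 = 11.7644
CE = e^11.7644 ≈ 128592.02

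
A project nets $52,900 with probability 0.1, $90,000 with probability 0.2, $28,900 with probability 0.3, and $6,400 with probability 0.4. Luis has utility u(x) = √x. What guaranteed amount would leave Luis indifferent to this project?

$27,556

E[u] = 0.1·√52900 + 0.2·√90000 + 0.3·√28900 + 0.4·√6400 = 0.1·230 + 0.2·300 + 0.3·170 + 0.4·80 = 166
CE = (166)² = 27556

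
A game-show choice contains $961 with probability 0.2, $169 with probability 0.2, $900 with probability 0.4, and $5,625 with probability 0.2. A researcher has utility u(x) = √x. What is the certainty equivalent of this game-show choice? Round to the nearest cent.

E[u] = 0.2·√961 + 0.2·√169 + 0.4·√900 + 0.2·√5625 = 0.2·31 + 0.2·13 + 0.4·30 + 0.2·75 = 35.8
CE = (35.8)² = 1281.64

$1,281.64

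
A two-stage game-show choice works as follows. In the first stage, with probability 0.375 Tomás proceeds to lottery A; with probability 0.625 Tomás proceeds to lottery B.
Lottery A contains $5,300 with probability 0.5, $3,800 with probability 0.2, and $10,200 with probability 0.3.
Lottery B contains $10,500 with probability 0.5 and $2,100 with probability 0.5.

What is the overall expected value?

EV(A) = 0.5 × 5300 + 0.2 × 3800 + 0.3 × 10200 = 2650 + 760 + 3060 = 6470
EV(B) = 0.5 × 10500 + 0.5 × 2100 = 5250 + 1050 = 6300
Overall = 0.375 × 6470 + 0.625 × 6300 = 2426.25 + 3937.5 = 6363.75

$6,363.75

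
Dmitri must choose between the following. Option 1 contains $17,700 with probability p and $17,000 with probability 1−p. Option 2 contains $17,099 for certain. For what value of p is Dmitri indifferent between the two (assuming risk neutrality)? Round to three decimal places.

p·17700 + (1−p)·17000 = 17099
700p + 17000 = 17099
p = (17099 − 17000) / 700

p = 0.141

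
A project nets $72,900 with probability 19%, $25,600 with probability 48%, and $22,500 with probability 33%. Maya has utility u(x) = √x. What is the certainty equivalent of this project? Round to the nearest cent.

E[u] = 0.19·√72900 + 0.48·√25600 + 0.33·√22500 = 0.19·270 + 0.48·160 + 0.33·150 = 177.6
CE = (177.6)² = 31541.76

$31,541.76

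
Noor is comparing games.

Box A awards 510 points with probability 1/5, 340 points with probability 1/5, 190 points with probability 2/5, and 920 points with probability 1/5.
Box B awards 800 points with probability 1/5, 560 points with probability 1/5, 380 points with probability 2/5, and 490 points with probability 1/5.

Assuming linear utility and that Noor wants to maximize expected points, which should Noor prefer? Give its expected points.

Box B (522 points)

Box A = 1/5 × 510 + 1/5 × 340 + 2/5 × 190 + 1/5 × 920 = 102 + 68 + 76 + 184 = 430
Box B = 1/5 × 800 + 1/5 × 560 + 2/5 × 380 + 1/5 × 490 = 160 + 112 + 152 + 98 = 522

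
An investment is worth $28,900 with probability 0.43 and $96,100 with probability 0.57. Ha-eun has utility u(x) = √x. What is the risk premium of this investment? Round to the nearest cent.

$4,803.96

E[u] = 0.43·√28900 + 0.57·√96100 = 0.43·170 + 0.57·310 = 249.8
CE = (249.8)² = 62400.04
Risk premium = EV − CE = 67204 − 62400.04 = 4803.96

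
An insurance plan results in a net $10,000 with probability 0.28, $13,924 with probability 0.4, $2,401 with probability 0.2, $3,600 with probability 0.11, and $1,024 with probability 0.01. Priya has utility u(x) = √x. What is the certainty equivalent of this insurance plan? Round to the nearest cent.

E[u] = 0.28·√10000 + 0.4·√13924 + 0.2·√2401 + 0.11·√3600 + 0.01·√1024 = 0.28·100 + 0.4·118 + 0.2·49 + 0.11·60 + 0.01·32 = 91.92
CE = (91.92)² = 8449.2864

$8,449.29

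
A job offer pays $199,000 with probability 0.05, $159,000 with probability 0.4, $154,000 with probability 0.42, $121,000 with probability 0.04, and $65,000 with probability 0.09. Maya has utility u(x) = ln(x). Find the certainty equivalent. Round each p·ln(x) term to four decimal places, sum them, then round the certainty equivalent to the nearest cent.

$144,798.73

E[u] = 0.05·ln(199000) + 0.4·ln(159000) + 0.42·ln(154000) + 0.04·ln(121000) + 0.09·ln(65000) = 0.6101 + 4.7907 + 5.0168 + 0.4681 + 0.9974 = 11.8831
CE = e^11.8831 ≈ 144798.73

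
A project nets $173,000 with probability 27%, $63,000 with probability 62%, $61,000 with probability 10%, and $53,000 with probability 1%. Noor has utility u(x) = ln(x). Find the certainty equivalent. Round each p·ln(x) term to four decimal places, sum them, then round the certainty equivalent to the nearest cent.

E[u] = 0.27·ln(173000) + 0.62·ln(63000) + 0.1·ln(61000) + 0.01·ln(53000) = 3.2565 + 6.8516 + 1.1019 + 0.1088 = 11.3188
CE = e^11.3188 ≈ 82355.46

$82,355.46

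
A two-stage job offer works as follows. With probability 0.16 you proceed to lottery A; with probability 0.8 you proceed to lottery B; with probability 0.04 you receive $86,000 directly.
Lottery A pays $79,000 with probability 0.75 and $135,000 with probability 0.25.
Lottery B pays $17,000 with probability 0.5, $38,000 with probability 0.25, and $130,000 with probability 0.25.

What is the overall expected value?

$58,720

EV(A) = 0.75 × 79000 + 0.25 × 135000 = 59250 + 33750 = 93000
EV(B) = 0.5 × 17000 + 0.25 × 38000 + 0.25 × 130000 = 8500 + 9500 + 32500 = 50500
Branch C: 86000 (certain)
Overall = 0.16 × 93000 + 0.8 × 50500 + 0.04 × 86000 = 14880 + 40400 + 3440 = 58720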